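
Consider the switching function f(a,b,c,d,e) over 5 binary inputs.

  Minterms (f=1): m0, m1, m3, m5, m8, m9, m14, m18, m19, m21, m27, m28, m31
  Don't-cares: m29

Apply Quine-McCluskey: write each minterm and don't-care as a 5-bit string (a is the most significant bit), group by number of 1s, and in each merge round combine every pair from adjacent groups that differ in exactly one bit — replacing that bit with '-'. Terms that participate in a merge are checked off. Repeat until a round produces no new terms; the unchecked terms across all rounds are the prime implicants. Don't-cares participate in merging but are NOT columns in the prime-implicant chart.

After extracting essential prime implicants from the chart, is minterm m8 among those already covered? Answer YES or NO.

YES

[col 0] 00000*, 00001*, 00011*, 00101*, 01000*, 01001*, 01110, 10010*, 10011*, 10101*, 11011*, 11100*, 11101*, 11111*
[col 1] -0011, -0101, 0-000*, 0-001*, 00-01, 000-1, 0000-*, 0100-*, 1-011, 1-101, 1001-, 11-11, 111-1, 1110-
[col 2] 0-00-
Prime implicants: -0011, -0101, 0-00-, 00-01, 000-1, 01110, 1-011, 1-101, 1001-, 11-11, 111-1, 1110-
PI chart (minterm → PIs covering it):
  0 | 0-00-  (sole → essential)
  1 | 0-00-,00-01,000-1
  3 | -0011,000-1
  5 | -0101,00-01
  8 | 0-00-  (sole → essential)
  9 | 0-00-  (sole → essential)
  14 | 01110  (sole → essential)
  18 | 1001-  (sole → essential)
  19 | -0011,1-011,1001-
  21 | -0101,1-101
  27 | 1-011,11-11
  28 | 1110-  (sole → essential)
  31 | 11-11,111-1
Essential prime implicants: 0-00-, 01110, 1001-, 1110-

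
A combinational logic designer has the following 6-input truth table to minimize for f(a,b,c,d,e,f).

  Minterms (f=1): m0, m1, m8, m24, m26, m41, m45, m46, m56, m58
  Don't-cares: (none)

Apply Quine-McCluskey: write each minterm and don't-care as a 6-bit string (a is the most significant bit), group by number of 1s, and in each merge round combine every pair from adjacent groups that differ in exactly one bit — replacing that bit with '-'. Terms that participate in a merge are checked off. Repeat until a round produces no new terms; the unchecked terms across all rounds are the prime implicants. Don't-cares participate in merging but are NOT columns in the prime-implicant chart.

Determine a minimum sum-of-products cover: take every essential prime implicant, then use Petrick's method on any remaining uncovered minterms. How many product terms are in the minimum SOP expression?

5

[col 0] 000000*, 000001*, 001000*, 011000*, 011010*, 101001*, 101101*, 101110, 111000*, 111010*
[col 1] -11000*, -11010*, 0-1000, 00-000, 00000-, 0110-0*, 101-01, 1110-0*
[col 2] -110-0
Prime implicants: -110-0, 0-1000, 00-000, 00000-, 101-01, 101110
PI chart (minterm → PIs covering it):
  0 | 00-000,00000-
  1 | 00000-  (sole → essential)
  8 | 0-1000,00-000
  24 | -110-0,0-1000
  26 | -110-0  (sole → essential)
  41 | 101-01  (sole → essential)
  45 | 101-01  (sole → essential)
  46 | 101110  (sole → essential)
  56 | -110-0  (sole → essential)
  58 | -110-0  (sole → essential)
Essential prime implicants: -110-0, 00000-, 101-01, 101110
Petrick residual → 0-1000
Minimum SOP uses 5 PIs: bcd'f' + a'cd'e'f' + a'b'c'd'e' + ab'ce'f + ab'cdef'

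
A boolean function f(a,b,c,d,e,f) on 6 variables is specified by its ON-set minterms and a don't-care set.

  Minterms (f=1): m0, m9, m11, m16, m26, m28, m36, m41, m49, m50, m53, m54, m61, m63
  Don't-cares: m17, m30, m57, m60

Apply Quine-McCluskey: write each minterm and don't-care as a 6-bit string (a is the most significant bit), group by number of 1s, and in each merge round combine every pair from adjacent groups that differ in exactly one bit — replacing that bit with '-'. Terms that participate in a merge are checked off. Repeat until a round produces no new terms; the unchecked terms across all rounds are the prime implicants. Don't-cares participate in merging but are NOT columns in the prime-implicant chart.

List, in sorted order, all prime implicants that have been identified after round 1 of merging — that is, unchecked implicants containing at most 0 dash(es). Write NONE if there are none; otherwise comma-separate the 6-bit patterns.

100100

Round 0: 000000✓ 001001✓ 001011✓ 010000✓ 010001✓ 011010✓ 011100✓ 011110✓ 100100 101001✓ 110001✓ 110010✓ 110101✓ 110110✓ 111001✓ 111100✓ 111101✓ 111111✓
Round 1: -01001 -10001 -11100 0-0000 0010-1 01000- 011-10 0111-0 1-1001 11-001✓ 11-101✓ 110-01✓ 110-10 111-01✓ 1111-1 11110-
Round 2: 11--01
PIs = {-01001, -10001, -11100, 0-0000, 0010-1, 01000-, 011-10, 0111-0, 1-1001, 100100, 11--01, 110-10, 1111-1, 11110-}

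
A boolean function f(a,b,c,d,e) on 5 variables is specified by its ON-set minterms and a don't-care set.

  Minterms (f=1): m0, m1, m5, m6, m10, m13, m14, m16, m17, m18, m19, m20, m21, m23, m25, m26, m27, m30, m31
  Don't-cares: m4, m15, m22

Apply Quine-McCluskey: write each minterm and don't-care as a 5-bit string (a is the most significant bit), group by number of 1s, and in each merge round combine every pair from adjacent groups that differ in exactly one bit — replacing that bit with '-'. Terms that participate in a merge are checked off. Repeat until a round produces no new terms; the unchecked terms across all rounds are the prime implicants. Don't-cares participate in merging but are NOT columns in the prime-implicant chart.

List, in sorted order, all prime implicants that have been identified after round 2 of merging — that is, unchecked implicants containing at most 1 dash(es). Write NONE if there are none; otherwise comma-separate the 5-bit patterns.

[col 0] 00000*, 00001*, 00100*, 00101*, 00110*, 01010*, 01101*, 01110*, 01111*, 10000*, 10001*, 10010*, 10011*, 10100*, 10101*, 10110*, 10111*, 11001*, 11010*, 11011*, 11110*, 11111*
[col 1] -0000*, -0001*, -0100*, -0101*, -0110*, -1010*, -1110*, -1111*, 0-101, 0-110*, 00-00*, 00-01*, 0000-*, 001-0*, 0010-*, 01-10*, 011-1, 0111-*, 1-001*, 1-010*, 1-011*, 1-110*, 1-111*, 10-00*, 10-01*, 10-10*, 10-11*, 100-0*, 100-1*, 1000-*, 1001-*, 101-0*, 101-1*, 1010-*, 1011-*, 11-10*, 11-11*, 110-1*, 1101-*, 1111-*
[col 2] --110, -0-00*, -0-01*, -000-*, -01-0, -010-*, -1-10, -111-, 00-0-*, 1--10*, 1--11*, 1-0-1, 1-01-*, 1-11-*, 10--0*, 10--1*, 10-0-*, 10-1-*, 100--*, 101--*, 11-1-*
[col 3] -0-0-, 1--1-, 10---
Prime implicants: --110, -0-0-, -01-0, -1-10, -111-, 0-101, 011-1, 1--1-, 1-0-1, 10---

0-101, 011-1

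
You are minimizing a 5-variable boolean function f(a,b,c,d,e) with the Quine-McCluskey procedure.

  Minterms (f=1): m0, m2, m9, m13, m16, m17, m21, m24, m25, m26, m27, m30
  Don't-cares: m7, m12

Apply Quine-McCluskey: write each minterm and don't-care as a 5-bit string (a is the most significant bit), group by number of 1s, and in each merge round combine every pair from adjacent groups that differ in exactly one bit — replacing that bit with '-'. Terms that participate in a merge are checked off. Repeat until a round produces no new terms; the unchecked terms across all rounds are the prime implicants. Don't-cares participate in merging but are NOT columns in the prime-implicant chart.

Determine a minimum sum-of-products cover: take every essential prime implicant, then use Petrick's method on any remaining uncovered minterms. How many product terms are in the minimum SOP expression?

size-2^0 implicants → 00000(✓)  00010(✓)  00111  01001(✓)  01100(✓)  01101(✓)  10000(✓)  10001(✓)  10101(✓)  11000(✓)  11001(✓)  11010(✓)  11011(✓)  11110(✓)
size-2^1 implicants → -0000  -1001  000-0  01-01  0110-  1-000(✓)  1-001(✓)  10-01  1000-(✓)  11-10  110-0(✓)  110-1(✓)  1100-(✓)  1101-(✓)
size-2^2 implicants → 1-00-  110--
Unchecked terms (primes): -0000, -1001, 000-0, 00111, 01-01, 0110-, 1-00-, 10-01, 11-10, 110--
Minterm coverage:
  m0 ⊆ -0000,000-0
  m2 ⊆ 000-0 [E]
  m9 ⊆ -1001,01-01
  m13 ⊆ 01-01,0110-
  m16 ⊆ -0000,1-00-
  m17 ⊆ 1-00-,10-01
  m21 ⊆ 10-01 [E]
  m24 ⊆ 1-00-,110--
  m25 ⊆ -1001,1-00-,110--
  m26 ⊆ 11-10,110--
  m27 ⊆ 110-- [E]
  m30 ⊆ 11-10 [E]
E = {000-0, 10-01, 11-10, 110--}
Petrick residual → -0000, 01-01
Cover = b'c'd'e' + a'b'c'e' + a'bd'e + ab'd'e + abde' + abc'  |cover|=6

6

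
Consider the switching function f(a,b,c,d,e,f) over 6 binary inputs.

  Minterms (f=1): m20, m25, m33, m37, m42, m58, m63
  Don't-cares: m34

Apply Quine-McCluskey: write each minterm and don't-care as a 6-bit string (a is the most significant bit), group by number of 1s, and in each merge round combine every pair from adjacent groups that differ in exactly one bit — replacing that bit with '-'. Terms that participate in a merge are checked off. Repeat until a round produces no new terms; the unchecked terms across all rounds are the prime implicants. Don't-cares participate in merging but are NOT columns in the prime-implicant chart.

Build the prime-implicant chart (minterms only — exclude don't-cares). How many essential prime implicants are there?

5

Round 0: 010100 011001 100001✓ 100010✓ 100101✓ 101010✓ 111010✓ 111111
Round 1: 1-1010 10-010 100-01
PIs = {010100, 011001, 1-1010, 10-010, 100-01, 111111}
Coverage chart:
  m20: 010100 ←essential
  m25: 011001 ←essential
  m33: 100-01 ←essential
  m37: 100-01 ←essential
  m42: 1-1010,10-010
  m58: 1-1010 ←essential
  m63: 111111 ←essential
Essential: 010100, 011001, 1-1010, 100-01, 111111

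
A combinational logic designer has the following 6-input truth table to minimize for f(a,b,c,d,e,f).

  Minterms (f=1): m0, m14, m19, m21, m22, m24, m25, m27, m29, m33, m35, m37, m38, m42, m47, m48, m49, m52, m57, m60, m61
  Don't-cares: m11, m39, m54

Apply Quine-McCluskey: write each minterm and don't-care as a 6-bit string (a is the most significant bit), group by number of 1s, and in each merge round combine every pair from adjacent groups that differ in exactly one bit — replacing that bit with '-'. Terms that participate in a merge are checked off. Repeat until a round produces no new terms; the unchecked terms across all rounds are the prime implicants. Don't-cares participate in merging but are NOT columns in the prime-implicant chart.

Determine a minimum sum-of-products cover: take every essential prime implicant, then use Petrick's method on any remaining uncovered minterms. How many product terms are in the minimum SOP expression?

13

Round 0: 000000 001011✓ 001110 010011✓ 010101✓ 010110✓ 011000✓ 011001✓ 011011✓ 011101✓ 100001✓ 100011✓ 100101✓ 100110✓ 100111✓ 101010 101111✓ 110000✓ 110001✓ 110100✓ 110110✓ 111001✓ 111100✓ 111101✓
Round 1: -10110 -11001✓ -11101✓ 0-1011 01-011 01-101 011-01✓ 0110-1 01100- 1-0001 1-0110 10-111 100-01✓ 100-11✓ 1000-1✓ 1001-1✓ 10011- 11-001 11-100 110-00 11000- 1101-0 111-01✓ 11110-
Round 2: -11-01 100--1
PIs = {-10110, -11-01, 0-1011, 000000, 001110, 01-011, 01-101, 0110-1, 01100-, 1-0001, 1-0110, 10-111, 100--1, 10011-, 101010, 11-001, 11-100, 110-00, 11000-, 1101-0, 11110-}
Coverage chart:
  m0: 000000 ←essential
  m14: 001110 ←essential
  m19: 01-011 ←essential
  m21: 01-101 ←essential
  m22: -10110 ←essential
  m24: 01100- ←essential
  m25: -11-01,0110-1,01100-
  m27: 0-1011,01-011,0110-1
  m29: -11-01,01-101
  m33: 1-0001,100--1
  m35: 100--1 ←essential
  m37: 100--1 ←essential
  m38: 1-0110,10011-
  m42: 101010 ←essential
  m47: 10-111 ←essential
  m48: 110-00,11000-
  m49: 1-0001,11-001,11000-
  m52: 11-100,110-00,1101-0
  m57: -11-01,11-001
  m60: 11-100,11110-
  m61: -11-01,11110-
Essential: -10110, 000000, 001110, 01-011, 01-101, 01100-, 10-111, 100--1, 101010
Petrick residual → -11-01, 1-0110, 11-100, 11000-
Min cover (13 terms): bc'def' + bce'f + a'b'c'd'e'f' + a'b'cdef' + a'bd'ef + a'bde'f + a'bcd'e' + ac'def' + ab'def + ab'c'f + ab'cd'ef' + abde'f' + abc'd'e'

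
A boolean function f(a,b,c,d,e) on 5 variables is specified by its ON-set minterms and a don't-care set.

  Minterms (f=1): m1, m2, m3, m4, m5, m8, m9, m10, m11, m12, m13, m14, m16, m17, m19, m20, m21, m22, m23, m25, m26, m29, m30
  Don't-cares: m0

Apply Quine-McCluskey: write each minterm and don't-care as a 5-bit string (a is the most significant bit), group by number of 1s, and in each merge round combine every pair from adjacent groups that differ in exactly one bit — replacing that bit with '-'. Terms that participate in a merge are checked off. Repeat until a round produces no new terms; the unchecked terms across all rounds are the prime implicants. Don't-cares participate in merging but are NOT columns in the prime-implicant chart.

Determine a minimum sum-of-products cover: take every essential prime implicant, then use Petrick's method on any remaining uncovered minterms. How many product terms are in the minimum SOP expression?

7

[col 0] 00000*, 00001*, 00010*, 00011*, 00100*, 00101*, 01000*, 01001*, 01010*, 01011*, 01100*, 01101*, 01110*, 10000*, 10001*, 10011*, 10100*, 10101*, 10110*, 10111*, 11001*, 11010*, 11101*, 11110*
[col 1] -0000*, -0001*, -0011*, -0100*, -0101*, -1001*, -1010*, -1101*, -1110*, 0-000*, 0-001*, 0-010*, 0-011*, 0-100*, 0-101*, 00-00*, 00-01*, 000-0*, 000-1*, 0000-*, 0001-*, 0010-*, 01-00*, 01-01*, 01-10*, 010-0*, 010-1*, 0100-*, 0101-*, 011-0*, 0110-*, 1-001*, 1-101*, 1-110, 10-00*, 10-01*, 10-11*, 100-1*, 1000-*, 101-0*, 101-1*, 1010-*, 1011-*, 11-01*, 11-10*
[col 2] --001*, --101*, -0-00*, -0-01*, -00-1, -000-*, -010-*, -1-01*, -1-10, 0--00*, 0--01*, 0-0-0*, 0-0-1*, 0-00-*, 0-01-*, 0-10-*, 00-0-*, 000--*, 01--0, 01-0-*, 010--*, 1--01*, 10--1, 10-0-*, 101--
[col 3] ---01, -0-0-, 0--0-, 0-0--
Prime implicants: ---01, -0-0-, -00-1, -1-10, 0--0-, 0-0--, 01--0, 1-110, 10--1, 101--
PI chart (minterm → PIs covering it):
  1 | ---01,-0-0-,-00-1,0--0-,0-0--
  2 | 0-0--  (sole → essential)
  3 | -00-1,0-0--
  4 | -0-0-,0--0-
  5 | ---01,-0-0-,0--0-
  8 | 0--0-,0-0--,01--0
  9 | ---01,0--0-,0-0--
  10 | -1-10,0-0--,01--0
  11 | 0-0--  (sole → essential)
  12 | 0--0-,01--0
  13 | ---01,0--0-
  14 | -1-10,01--0
  16 | -0-0-  (sole → essential)
  17 | ---01,-0-0-,-00-1,10--1
  19 | -00-1,10--1
  20 | -0-0-,101--
  21 | ---01,-0-0-,10--1,101--
  22 | 1-110,101--
  23 | 10--1,101--
  25 | ---01  (sole → essential)
  26 | -1-10  (sole → essential)
  29 | ---01  (sole → essential)
  30 | -1-10,1-110
Essential prime implicants: ---01, -0-0-, -1-10, 0-0--
Petrick residual → -00-1, 0--0-, 101--
Minimum SOP uses 7 PIs: d'e + b'd' + b'c'e + bde' + a'd' + a'c' + ab'c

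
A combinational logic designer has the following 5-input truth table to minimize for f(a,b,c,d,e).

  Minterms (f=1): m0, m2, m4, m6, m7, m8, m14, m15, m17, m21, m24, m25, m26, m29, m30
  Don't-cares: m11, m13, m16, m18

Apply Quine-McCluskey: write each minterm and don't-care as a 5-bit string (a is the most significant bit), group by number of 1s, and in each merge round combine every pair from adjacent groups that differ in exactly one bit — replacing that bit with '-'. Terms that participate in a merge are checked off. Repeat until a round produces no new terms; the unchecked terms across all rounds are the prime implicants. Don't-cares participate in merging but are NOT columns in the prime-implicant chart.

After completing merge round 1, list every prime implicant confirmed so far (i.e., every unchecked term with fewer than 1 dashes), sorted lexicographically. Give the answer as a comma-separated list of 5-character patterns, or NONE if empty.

NONE

size-2^0 implicants → 00000(✓)  00010(✓)  00100(✓)  00110(✓)  00111(✓)  01000(✓)  01011(✓)  01101(✓)  01110(✓)  01111(✓)  10000(✓)  10001(✓)  10010(✓)  10101(✓)  11000(✓)  11001(✓)  11010(✓)  11101(✓)  11110(✓)
size-2^1 implicants → -0000(✓)  -0010(✓)  -1000(✓)  -1101  -1110  0-000(✓)  0-110(✓)  0-111(✓)  00-00(✓)  00-10(✓)  000-0(✓)  001-0(✓)  0011-(✓)  01-11  011-1  0111-(✓)  1-000(✓)  1-001(✓)  1-010(✓)  1-101(✓)  10-01(✓)  100-0(✓)  1000-(✓)  11-01(✓)  11-10  110-0(✓)  1100-(✓)
size-2^2 implicants → --000  -00-0  0-11-  00--0  1--01  1-0-0  1-00-
Unchecked terms (primes): --000, -00-0, -1101, -1110, 0-11-, 00--0, 01-11, 011-1, 1--01, 1-0-0, 1-00-, 11-10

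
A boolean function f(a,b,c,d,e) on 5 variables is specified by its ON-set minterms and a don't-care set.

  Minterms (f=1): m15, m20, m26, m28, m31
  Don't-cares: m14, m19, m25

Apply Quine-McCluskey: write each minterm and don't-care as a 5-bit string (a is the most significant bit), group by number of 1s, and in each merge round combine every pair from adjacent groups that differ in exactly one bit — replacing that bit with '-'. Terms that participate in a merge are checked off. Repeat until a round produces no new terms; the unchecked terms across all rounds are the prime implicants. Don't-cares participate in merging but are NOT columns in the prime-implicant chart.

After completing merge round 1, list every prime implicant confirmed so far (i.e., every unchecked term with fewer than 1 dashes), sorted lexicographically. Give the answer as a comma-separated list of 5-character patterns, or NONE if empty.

size-2^0 implicants → 01110(✓)  01111(✓)  10011  10100(✓)  11001  11010  11100(✓)  11111(✓)
size-2^1 implicants → -1111  0111-  1-100
Unchecked terms (primes): -1111, 0111-, 1-100, 10011, 11001, 11010

10011, 11001, 11010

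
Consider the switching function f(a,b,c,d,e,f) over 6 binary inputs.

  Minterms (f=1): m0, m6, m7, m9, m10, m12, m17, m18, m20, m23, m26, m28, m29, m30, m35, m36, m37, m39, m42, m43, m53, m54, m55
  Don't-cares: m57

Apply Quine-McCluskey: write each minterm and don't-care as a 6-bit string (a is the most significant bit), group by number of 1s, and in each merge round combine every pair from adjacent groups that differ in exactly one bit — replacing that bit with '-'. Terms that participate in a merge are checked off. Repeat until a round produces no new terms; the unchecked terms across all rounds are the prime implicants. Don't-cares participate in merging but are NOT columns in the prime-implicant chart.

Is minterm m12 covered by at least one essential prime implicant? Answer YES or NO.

YES

size-2^0 implicants → 000000  000110(✓)  000111(✓)  001001  001010(✓)  001100(✓)  010001  010010(✓)  010100(✓)  010111(✓)  011010(✓)  011100(✓)  011101(✓)  011110(✓)  100011(✓)  100100(✓)  100101(✓)  100111(✓)  101010(✓)  101011(✓)  110101(✓)  110110(✓)  110111(✓)  111001
size-2^1 implicants → -00111(✓)  -01010  -10111(✓)  0-0111(✓)  0-1010  0-1100  00011-  01-010  01-100  011-10  0111-0  01110-  1-0101(✓)  1-0111(✓)  10-011  100-11  1001-1(✓)  10010-  10101-  1101-1(✓)  11011-
size-2^2 implicants → --0111  1-01-1
Unchecked terms (primes): --0111, -01010, 0-1010, 0-1100, 000000, 00011-, 001001, 01-010, 01-100, 010001, 011-10, 0111-0, 01110-, 1-01-1, 10-011, 100-11, 10010-, 10101-, 11011-, 111001
Minterm coverage:
  m0 ⊆ 000000 [E]
  m6 ⊆ 00011- [E]
  m7 ⊆ --0111,00011-
  m9 ⊆ 001001 [E]
  m10 ⊆ -01010,0-1010
  m12 ⊆ 0-1100 [E]
  m17 ⊆ 010001 [E]
  m18 ⊆ 01-010 [E]
  m20 ⊆ 01-100 [E]
  m23 ⊆ --0111 [E]
  m26 ⊆ 0-1010,01-010,011-10
  m28 ⊆ 0-1100,01-100,0111-0,01110-
  m29 ⊆ 01110- [E]
  m30 ⊆ 011-10,0111-0
  m35 ⊆ 10-011,100-11
  m36 ⊆ 10010- [E]
  m37 ⊆ 1-01-1,10010-
  m39 ⊆ --0111,1-01-1,100-11
  m42 ⊆ -01010,10101-
  m43 ⊆ 10-011,10101-
  m53 ⊆ 1-01-1 [E]
  m54 ⊆ 11011- [E]
  m55 ⊆ --0111,1-01-1,11011-
E = {--0111, 0-1100, 000000, 00011-, 001001, 01-010, 01-100, 010001, 01110-, 1-01-1, 10010-, 11011-}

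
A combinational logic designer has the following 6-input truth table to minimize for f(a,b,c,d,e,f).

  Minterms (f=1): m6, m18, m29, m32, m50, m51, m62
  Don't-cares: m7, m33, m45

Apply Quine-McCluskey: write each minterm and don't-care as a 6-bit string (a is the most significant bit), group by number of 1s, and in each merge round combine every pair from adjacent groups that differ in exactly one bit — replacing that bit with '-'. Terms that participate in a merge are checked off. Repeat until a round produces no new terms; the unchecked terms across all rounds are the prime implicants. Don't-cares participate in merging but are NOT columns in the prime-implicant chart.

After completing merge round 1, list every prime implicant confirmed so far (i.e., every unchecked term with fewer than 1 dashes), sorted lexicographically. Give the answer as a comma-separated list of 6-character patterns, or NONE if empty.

011101, 101101, 111110

size-2^0 implicants → 000110(✓)  000111(✓)  010010(✓)  011101  100000(✓)  100001(✓)  101101  110010(✓)  110011(✓)  111110
size-2^1 implicants → -10010  00011-  10000-  11001-
Unchecked terms (primes): -10010, 00011-, 011101, 10000-, 101101, 11001-, 111110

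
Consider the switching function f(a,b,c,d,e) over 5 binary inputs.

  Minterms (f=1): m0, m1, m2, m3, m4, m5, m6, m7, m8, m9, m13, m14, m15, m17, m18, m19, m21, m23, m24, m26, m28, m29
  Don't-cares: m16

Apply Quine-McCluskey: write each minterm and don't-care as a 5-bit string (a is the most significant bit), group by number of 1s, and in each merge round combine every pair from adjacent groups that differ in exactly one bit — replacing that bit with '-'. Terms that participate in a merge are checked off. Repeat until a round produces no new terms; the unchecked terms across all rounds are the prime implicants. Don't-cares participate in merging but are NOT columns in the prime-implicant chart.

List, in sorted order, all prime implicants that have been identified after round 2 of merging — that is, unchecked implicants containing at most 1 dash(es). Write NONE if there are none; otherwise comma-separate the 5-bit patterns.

11-00, 1110-

Round 0: 00000✓ 00001✓ 00010✓ 00011✓ 00100✓ 00101✓ 00110✓ 00111✓ 01000✓ 01001✓ 01101✓ 01110✓ 01111✓ 10000✓ 10001✓ 10010✓ 10011✓ 10101✓ 10111✓ 11000✓ 11010✓ 11100✓ 11101✓
Round 1: -0000✓ -0001✓ -0010✓ -0011✓ -0101✓ -0111✓ -1000✓ -1101✓ 0-000✓ 0-001✓ 0-101✓ 0-110✓ 0-111✓ 00-00✓ 00-01✓ 00-10✓ 00-11✓ 000-0✓ 000-1✓ 0000-✓ 0001-✓ 001-0✓ 001-1✓ 0010-✓ 0011-✓ 01-01✓ 0100-✓ 011-1✓ 0111-✓ 1-000✓ 1-010✓ 1-101✓ 10-01✓ 10-11✓ 100-0✓ 100-1✓ 1000-✓ 1001-✓ 101-1✓ 11-00 110-0✓ 1110-
Round 2: --000 --101 -0-01✓ -0-11✓ -00-0✓ -00-1✓ -000-✓ -001-✓ -01-1✓ 0--01 0-00- 0-1-1 0-11- 00--0✓ 00--1✓ 00-0-✓ 00-1-✓ 000--✓ 001--✓ 1-0-0 10--1✓ 100--✓
Round 3: -0--1 -00-- 00---
PIs = {--000, --101, -0--1, -00--, 0--01, 0-00-, 0-1-1, 0-11-, 00---, 1-0-0, 11-00, 1110-}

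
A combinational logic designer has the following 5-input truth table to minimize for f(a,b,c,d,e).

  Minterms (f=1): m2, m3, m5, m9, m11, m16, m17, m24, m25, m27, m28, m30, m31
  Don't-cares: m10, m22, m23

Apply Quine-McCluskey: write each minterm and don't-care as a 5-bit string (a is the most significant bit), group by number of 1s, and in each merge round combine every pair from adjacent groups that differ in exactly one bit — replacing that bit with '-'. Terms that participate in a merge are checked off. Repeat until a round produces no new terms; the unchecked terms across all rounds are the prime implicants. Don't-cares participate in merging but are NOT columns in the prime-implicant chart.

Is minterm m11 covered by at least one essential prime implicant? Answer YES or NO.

[col 0] 00010*, 00011*, 00101, 01001*, 01010*, 01011*, 10000*, 10001*, 10110*, 10111*, 11000*, 11001*, 11011*, 11100*, 11110*, 11111*
[col 1] -1001*, -1011*, 0-010*, 0-011*, 0001-*, 010-1*, 0101-*, 1-000*, 1-001*, 1-110*, 1-111*, 1000-*, 1011-*, 11-00, 11-11, 110-1*, 1100-*, 111-0, 1111-*
[col 2] -10-1, 0-01-, 1-00-, 1-11-
Prime implicants: -10-1, 0-01-, 00101, 1-00-, 1-11-, 11-00, 11-11, 111-0
PI chart (minterm → PIs covering it):
  2 | 0-01-  (sole → essential)
  3 | 0-01-  (sole → essential)
  5 | 00101  (sole → essential)
  9 | -10-1  (sole → essential)
  11 | -10-1,0-01-
  16 | 1-00-  (sole → essential)
  17 | 1-00-  (sole → essential)
  24 | 1-00-,11-00
  25 | -10-1,1-00-
  27 | -10-1,11-11
  28 | 11-00,111-0
  30 | 1-11-,111-0
  31 | 1-11-,11-11
Essential prime implicants: -10-1, 0-01-, 00101, 1-00-

YES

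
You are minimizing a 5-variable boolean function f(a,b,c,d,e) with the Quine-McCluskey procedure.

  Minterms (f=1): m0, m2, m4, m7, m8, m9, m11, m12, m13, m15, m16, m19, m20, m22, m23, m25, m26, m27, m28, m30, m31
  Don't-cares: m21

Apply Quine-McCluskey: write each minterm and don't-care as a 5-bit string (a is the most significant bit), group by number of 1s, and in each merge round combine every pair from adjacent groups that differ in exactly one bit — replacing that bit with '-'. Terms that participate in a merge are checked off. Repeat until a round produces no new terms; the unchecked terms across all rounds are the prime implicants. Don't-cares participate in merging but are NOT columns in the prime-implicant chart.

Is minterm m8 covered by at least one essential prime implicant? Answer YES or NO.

[col 0] 00000*, 00010*, 00100*, 00111*, 01000*, 01001*, 01011*, 01100*, 01101*, 01111*, 10000*, 10011*, 10100*, 10101*, 10110*, 10111*, 11001*, 11010*, 11011*, 11100*, 11110*, 11111*
[col 1] -0000*, -0100*, -0111*, -1001*, -1011*, -1100*, -1111*, 0-000*, 0-100*, 0-111*, 00-00*, 000-0, 01-00*, 01-01*, 01-11*, 010-1*, 0100-*, 011-1*, 0110-*, 1-011*, 1-100*, 1-110*, 1-111*, 10-00*, 10-11*, 101-0*, 101-1*, 1010-*, 1011-*, 11-10*, 11-11*, 110-1*, 1101-*, 111-0*, 1111-*
[col 2] --100, --111, -0-00, -1-11, -10-1, 0--00, 01--1, 01-0-, 1--11, 1-1-0, 1-11-, 101--, 11-1-
Prime implicants: --100, --111, -0-00, -1-11, -10-1, 0--00, 000-0, 01--1, 01-0-, 1--11, 1-1-0, 1-11-, 101--, 11-1-
PI chart (minterm → PIs covering it):
  0 | -0-00,0--00,000-0
  2 | 000-0  (sole → essential)
  4 | --100,-0-00,0--00
  7 | --111  (sole → essential)
  8 | 0--00,01-0-
  9 | -10-1,01--1,01-0-
  11 | -1-11,-10-1,01--1
  12 | --100,0--00,01-0-
  13 | 01--1,01-0-
  15 | --111,-1-11,01--1
  16 | -0-00  (sole → essential)
  19 | 1--11  (sole → essential)
  20 | --100,-0-00,1-1-0,101--
  22 | 1-1-0,1-11-,101--
  23 | --111,1--11,1-11-,101--
  25 | -10-1  (sole → essential)
  26 | 11-1-  (sole → essential)
  27 | -1-11,-10-1,1--11,11-1-
  28 | --100,1-1-0
  30 | 1-1-0,1-11-,11-1-
  31 | --111,-1-11,1--11,1-11-,11-1-
Essential prime implicants: --111, -0-00, -10-1, 000-0, 1--11, 11-1-

NO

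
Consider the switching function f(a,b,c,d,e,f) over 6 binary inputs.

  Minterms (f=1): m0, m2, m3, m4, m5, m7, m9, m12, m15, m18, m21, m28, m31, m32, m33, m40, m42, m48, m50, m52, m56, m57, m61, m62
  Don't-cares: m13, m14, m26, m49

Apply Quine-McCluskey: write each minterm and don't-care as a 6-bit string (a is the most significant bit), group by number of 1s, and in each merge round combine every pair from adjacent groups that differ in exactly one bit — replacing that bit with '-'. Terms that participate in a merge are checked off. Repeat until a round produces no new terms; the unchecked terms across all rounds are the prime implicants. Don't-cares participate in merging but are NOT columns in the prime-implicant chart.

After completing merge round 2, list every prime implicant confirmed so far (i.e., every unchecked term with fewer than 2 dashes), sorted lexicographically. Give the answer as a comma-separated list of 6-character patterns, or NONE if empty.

size-2^0 implicants → 000000(✓)  000010(✓)  000011(✓)  000100(✓)  000101(✓)  000111(✓)  001001(✓)  001100(✓)  001101(✓)  001110(✓)  001111(✓)  010010(✓)  010101(✓)  011010(✓)  011100(✓)  011111(✓)  100000(✓)  100001(✓)  101000(✓)  101010(✓)  110000(✓)  110001(✓)  110010(✓)  110100(✓)  111000(✓)  111001(✓)  111101(✓)  111110
size-2^1 implicants → -00000  -10010  0-0010  0-0101  0-1100  0-1111  00-100(✓)  00-101(✓)  00-111(✓)  000-00  000-11  0000-0  00001-  0001-1(✓)  00010-(✓)  001-01  0011-0(✓)  0011-1(✓)  00110-(✓)  00111-(✓)  01-010  1-0000(✓)  1-0001(✓)  1-1000(✓)  10-000(✓)  10000-(✓)  1010-0  11-000(✓)  11-001(✓)  110-00  1100-0  11000-(✓)  111-01  11100-(✓)
size-2^2 implicants → 00-1-1  00-10-  0011--  1--000  1-000-  11-00-
Unchecked terms (primes): -00000, -10010, 0-0010, 0-0101, 0-1100, 0-1111, 00-1-1, 00-10-, 000-00, 000-11, 0000-0, 00001-, 001-01, 0011--, 01-010, 1--000, 1-000-, 1010-0, 11-00-, 110-00, 1100-0, 111-01, 111110

-00000, -10010, 0-0010, 0-0101, 0-1100, 0-1111, 000-00, 000-11, 0000-0, 00001-, 001-01, 01-010, 1010-0, 110-00, 1100-0, 111-01, 111110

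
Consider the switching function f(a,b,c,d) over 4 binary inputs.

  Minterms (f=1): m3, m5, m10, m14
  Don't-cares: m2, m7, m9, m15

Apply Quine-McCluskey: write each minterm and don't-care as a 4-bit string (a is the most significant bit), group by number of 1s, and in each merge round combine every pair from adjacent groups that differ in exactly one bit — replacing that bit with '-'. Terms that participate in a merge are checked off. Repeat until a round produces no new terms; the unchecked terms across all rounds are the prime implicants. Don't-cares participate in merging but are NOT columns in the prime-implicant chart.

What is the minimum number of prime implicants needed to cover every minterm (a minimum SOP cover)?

Round 0: 0010✓ 0011✓ 0101✓ 0111✓ 1001 1010✓ 1110✓ 1111✓
Round 1: -010 -111 0-11 001- 01-1 1-10 111-
PIs = {-010, -111, 0-11, 001-, 01-1, 1-10, 1001, 111-}
Coverage chart:
  m3: 0-11,001-
  m5: 01-1 ←essential
  m10: -010,1-10
  m14: 1-10,111-
Essential: 01-1
Petrick residual → 0-11, 1-10
Min cover (3 terms): a'cd + a'bd + acd'

3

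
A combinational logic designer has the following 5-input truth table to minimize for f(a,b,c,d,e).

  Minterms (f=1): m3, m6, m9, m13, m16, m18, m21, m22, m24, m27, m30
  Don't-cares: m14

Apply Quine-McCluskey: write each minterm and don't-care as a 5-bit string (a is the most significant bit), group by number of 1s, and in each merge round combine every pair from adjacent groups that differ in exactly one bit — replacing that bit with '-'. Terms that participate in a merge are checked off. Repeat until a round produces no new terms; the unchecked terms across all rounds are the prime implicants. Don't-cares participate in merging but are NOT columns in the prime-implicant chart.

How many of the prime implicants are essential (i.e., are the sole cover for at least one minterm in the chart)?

Round 0: 00011 00110✓ 01001✓ 01101✓ 01110✓ 10000✓ 10010✓ 10101 10110✓ 11000✓ 11011 11110✓
Round 1: -0110✓ -1110✓ 0-110✓ 01-01 1-000 1-110✓ 10-10 100-0
Round 2: --110
PIs = {--110, 00011, 01-01, 1-000, 10-10, 100-0, 10101, 11011}
Coverage chart:
  m3: 00011 ←essential
  m6: --110 ←essential
  m9: 01-01 ←essential
  m13: 01-01 ←essential
  m16: 1-000,100-0
  m18: 10-10,100-0
  m21: 10101 ←essential
  m22: --110,10-10
  m24: 1-000 ←essential
  m27: 11011 ←essential
  m30: --110 ←essential
Essential: --110, 00011, 01-01, 1-000, 10101, 11011

6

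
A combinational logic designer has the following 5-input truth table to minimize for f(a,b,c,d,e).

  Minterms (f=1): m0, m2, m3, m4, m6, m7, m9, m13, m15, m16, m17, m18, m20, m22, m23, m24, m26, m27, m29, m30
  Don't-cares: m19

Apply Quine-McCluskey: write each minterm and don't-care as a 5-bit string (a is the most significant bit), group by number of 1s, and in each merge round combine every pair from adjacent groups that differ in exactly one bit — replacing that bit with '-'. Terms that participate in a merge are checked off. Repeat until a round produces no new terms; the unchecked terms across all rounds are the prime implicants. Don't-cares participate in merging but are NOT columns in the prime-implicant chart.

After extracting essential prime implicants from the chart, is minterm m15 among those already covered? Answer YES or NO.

NO

size-2^0 implicants → 00000(✓)  00010(✓)  00011(✓)  00100(✓)  00110(✓)  00111(✓)  01001(✓)  01101(✓)  01111(✓)  10000(✓)  10001(✓)  10010(✓)  10011(✓)  10100(✓)  10110(✓)  10111(✓)  11000(✓)  11010(✓)  11011(✓)  11101(✓)  11110(✓)
size-2^1 implicants → -0000(✓)  -0010(✓)  -0011(✓)  -0100(✓)  -0110(✓)  -0111(✓)  -1101  0-111  00-00(✓)  00-10(✓)  00-11(✓)  000-0(✓)  0001-(✓)  001-0(✓)  0011-(✓)  01-01  011-1  1-000(✓)  1-010(✓)  1-011(✓)  1-110(✓)  10-00(✓)  10-10(✓)  10-11(✓)  100-0(✓)  100-1(✓)  1000-(✓)  1001-(✓)  101-0(✓)  1011-(✓)  11-10(✓)  110-0(✓)  1101-(✓)
size-2^2 implicants → -0-00(✓)  -0-10(✓)  -0-11(✓)  -00-0(✓)  -001-(✓)  -01-0(✓)  -011-(✓)  00--0(✓)  00-1-(✓)  1--10  1-0-0  1-01-  10--0(✓)  10-1-(✓)  100--
size-2^3 implicants → -0--0  -0-1-
Unchecked terms (primes): -0--0, -0-1-, -1101, 0-111, 01-01, 011-1, 1--10, 1-0-0, 1-01-, 100--
Minterm coverage:
  m0 ⊆ -0--0 [E]
  m2 ⊆ -0--0,-0-1-
  m3 ⊆ -0-1- [E]
  m4 ⊆ -0--0 [E]
  m6 ⊆ -0--0,-0-1-
  m7 ⊆ -0-1-,0-111
  m9 ⊆ 01-01 [E]
  m13 ⊆ -1101,01-01,011-1
  m15 ⊆ 0-111,011-1
  m16 ⊆ -0--0,1-0-0,100--
  m17 ⊆ 100-- [E]
  m18 ⊆ -0--0,-0-1-,1--10,1-0-0,1-01-,100--
  m20 ⊆ -0--0 [E]
  m22 ⊆ -0--0,-0-1-,1--10
  m23 ⊆ -0-1- [E]
  m24 ⊆ 1-0-0 [E]
  m26 ⊆ 1--10,1-0-0,1-01-
  m27 ⊆ 1-01- [E]
  m29 ⊆ -1101 [E]
  m30 ⊆ 1--10 [E]
E = {-0--0, -0-1-, -1101, 01-01, 1--10, 1-0-0, 1-01-, 100--}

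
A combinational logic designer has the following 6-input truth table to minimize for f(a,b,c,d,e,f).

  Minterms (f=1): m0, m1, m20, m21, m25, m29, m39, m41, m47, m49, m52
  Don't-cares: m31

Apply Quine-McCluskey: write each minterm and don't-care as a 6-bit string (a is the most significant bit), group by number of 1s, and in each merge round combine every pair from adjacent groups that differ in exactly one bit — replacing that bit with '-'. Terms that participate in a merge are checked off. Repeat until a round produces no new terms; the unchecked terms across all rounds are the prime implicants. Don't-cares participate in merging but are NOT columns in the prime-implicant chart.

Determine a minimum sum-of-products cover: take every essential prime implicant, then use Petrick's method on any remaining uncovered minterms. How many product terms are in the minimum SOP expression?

7

[col 0] 000000*, 000001*, 010100*, 010101*, 011001*, 011101*, 011111*, 100111*, 101001, 101111*, 110001, 110100*
[col 1] -10100, 00000-, 01-101, 01010-, 011-01, 0111-1, 10-111
Prime implicants: -10100, 00000-, 01-101, 01010-, 011-01, 0111-1, 10-111, 101001, 110001
PI chart (minterm → PIs covering it):
  0 | 00000-  (sole → essential)
  1 | 00000-  (sole → essential)
  20 | -10100,01010-
  21 | 01-101,01010-
  25 | 011-01  (sole → essential)
  29 | 01-101,011-01,0111-1
  39 | 10-111  (sole → essential)
  41 | 101001  (sole → essential)
  47 | 10-111  (sole → essential)
  49 | 110001  (sole → essential)
  52 | -10100  (sole → essential)
Essential prime implicants: -10100, 00000-, 011-01, 10-111, 101001, 110001
Petrick residual → 01-101
Minimum SOP uses 7 PIs: bc'de'f' + a'b'c'd'e' + a'bde'f + a'bce'f + ab'def + ab'cd'e'f + abc'd'e'f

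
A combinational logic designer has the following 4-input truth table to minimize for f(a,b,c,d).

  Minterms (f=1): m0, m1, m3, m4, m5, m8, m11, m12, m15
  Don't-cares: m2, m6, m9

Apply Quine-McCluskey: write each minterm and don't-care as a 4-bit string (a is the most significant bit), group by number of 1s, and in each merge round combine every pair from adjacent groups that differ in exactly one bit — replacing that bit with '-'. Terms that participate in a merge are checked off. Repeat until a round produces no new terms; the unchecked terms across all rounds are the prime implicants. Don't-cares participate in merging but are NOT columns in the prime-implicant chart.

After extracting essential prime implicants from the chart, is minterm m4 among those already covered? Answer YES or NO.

YES

size-2^0 implicants → 0000(✓)  0001(✓)  0010(✓)  0011(✓)  0100(✓)  0101(✓)  0110(✓)  1000(✓)  1001(✓)  1011(✓)  1100(✓)  1111(✓)
size-2^1 implicants → -000(✓)  -001(✓)  -011(✓)  -100(✓)  0-00(✓)  0-01(✓)  0-10(✓)  00-0(✓)  00-1(✓)  000-(✓)  001-(✓)  01-0(✓)  010-(✓)  1-00(✓)  1-11  10-1(✓)  100-(✓)
size-2^2 implicants → --00  -0-1  -00-  0--0  0-0-  00--
Unchecked terms (primes): --00, -0-1, -00-, 0--0, 0-0-, 00--, 1-11
Minterm coverage:
  m0 ⊆ --00,-00-,0--0,0-0-,00--
  m1 ⊆ -0-1,-00-,0-0-,00--
  m3 ⊆ -0-1,00--
  m4 ⊆ --00,0--0,0-0-
  m5 ⊆ 0-0- [E]
  m8 ⊆ --00,-00-
  m11 ⊆ -0-1,1-11
  m12 ⊆ --00 [E]
  m15 ⊆ 1-11 [E]
E = {--00, 0-0-, 1-11}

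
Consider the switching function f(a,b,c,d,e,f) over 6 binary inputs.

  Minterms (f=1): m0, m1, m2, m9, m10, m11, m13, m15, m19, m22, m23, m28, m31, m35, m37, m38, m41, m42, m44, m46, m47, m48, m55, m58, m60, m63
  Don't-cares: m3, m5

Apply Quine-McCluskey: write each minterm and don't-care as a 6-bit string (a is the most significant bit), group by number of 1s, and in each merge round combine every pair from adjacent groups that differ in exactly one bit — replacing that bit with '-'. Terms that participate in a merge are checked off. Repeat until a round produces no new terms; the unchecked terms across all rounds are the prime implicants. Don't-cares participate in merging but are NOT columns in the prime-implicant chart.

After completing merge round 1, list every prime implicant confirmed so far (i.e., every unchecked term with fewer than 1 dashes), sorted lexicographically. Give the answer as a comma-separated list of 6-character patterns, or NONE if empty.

[col 0] 000000*, 000001*, 000010*, 000011*, 000101*, 001001*, 001010*, 001011*, 001101*, 001111*, 010011*, 010110*, 010111*, 011100*, 011111*, 100011*, 100101*, 100110*, 101001*, 101010*, 101100*, 101110*, 101111*, 110000, 110111*, 111010*, 111100*, 111111*
[col 1] -00011, -00101, -01001, -01010, -01111*, -10111*, -11100, -11111*, 0-0011, 0-1111*, 00-001*, 00-010*, 00-011*, 00-101*, 000-01*, 0000-0*, 0000-1*, 00000-*, 00001-*, 001-01*, 001-11*, 0010-1*, 00101-*, 0011-1*, 01-111*, 010-11, 01011-, 1-1010, 1-1100, 1-1111*, 10-110, 101-10, 1011-0, 10111-, 11-111*
[col 2] --1111, -1-111, 00--01, 00-0-1, 00-01-, 0000--, 001--1
Prime implicants: --1111, -00011, -00101, -01001, -01010, -1-111, -11100, 0-0011, 00--01, 00-0-1, 00-01-, 0000--, 001--1, 010-11, 01011-, 1-1010, 1-1100, 10-110, 101-10, 1011-0, 10111-, 110000

110000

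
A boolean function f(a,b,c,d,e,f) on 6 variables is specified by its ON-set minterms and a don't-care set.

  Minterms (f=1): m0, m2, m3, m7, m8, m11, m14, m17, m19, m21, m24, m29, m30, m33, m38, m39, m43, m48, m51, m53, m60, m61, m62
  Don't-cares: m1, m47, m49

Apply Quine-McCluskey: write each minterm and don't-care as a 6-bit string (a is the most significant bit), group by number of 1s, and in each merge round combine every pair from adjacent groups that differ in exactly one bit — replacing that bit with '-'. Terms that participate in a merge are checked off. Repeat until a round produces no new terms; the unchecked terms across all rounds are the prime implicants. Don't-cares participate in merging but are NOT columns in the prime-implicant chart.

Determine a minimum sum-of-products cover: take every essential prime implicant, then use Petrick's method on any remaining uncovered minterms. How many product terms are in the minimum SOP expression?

11

size-2^0 implicants → 000000(✓)  000001(✓)  000010(✓)  000011(✓)  000111(✓)  001000(✓)  001011(✓)  001110(✓)  010001(✓)  010011(✓)  010101(✓)  011000(✓)  011101(✓)  011110(✓)  100001(✓)  100110(✓)  100111(✓)  101011(✓)  101111(✓)  110000(✓)  110001(✓)  110011(✓)  110101(✓)  111100(✓)  111101(✓)  111110(✓)
size-2^1 implicants → -00001(✓)  -00111  -01011  -10001(✓)  -10011(✓)  -10101(✓)  -11101(✓)  -11110  0-0001(✓)  0-0011(✓)  0-1000  0-1110  00-000  00-011  000-11  0000-0(✓)  0000-1(✓)  00000-(✓)  00001-(✓)  01-101(✓)  010-01(✓)  0100-1(✓)  1-0001(✓)  10-111  10011-  101-11  11-101(✓)  110-01(✓)  1100-1(✓)  11000-  1111-0  11110-
size-2^2 implicants → --0001  -1-101  -10-01  -100-1  0-00-1  0000--
Unchecked terms (primes): --0001, -00111, -01011, -1-101, -10-01, -100-1, -11110, 0-00-1, 0-1000, 0-1110, 00-000, 00-011, 000-11, 0000--, 10-111, 10011-, 101-11, 11000-, 1111-0, 11110-
Minterm coverage:
  m0 ⊆ 00-000,0000--
  m2 ⊆ 0000-- [E]
  m3 ⊆ 0-00-1,00-011,000-11,0000--
  m7 ⊆ -00111,000-11
  m8 ⊆ 0-1000,00-000
  m11 ⊆ -01011,00-011
  m14 ⊆ 0-1110 [E]
  m17 ⊆ --0001,-10-01,-100-1,0-00-1
  m19 ⊆ -100-1,0-00-1
  m21 ⊆ -1-101,-10-01
  m24 ⊆ 0-1000 [E]
  m29 ⊆ -1-101 [E]
  m30 ⊆ -11110,0-1110
  m33 ⊆ --0001 [E]
  m38 ⊆ 10011- [E]
  m39 ⊆ -00111,10-111,10011-
  m43 ⊆ -01011,101-11
  m48 ⊆ 11000- [E]
  m51 ⊆ -100-1 [E]
  m53 ⊆ -1-101,-10-01
  m60 ⊆ 1111-0,11110-
  m61 ⊆ -1-101,11110-
  m62 ⊆ -11110,1111-0
E = {--0001, -1-101, -100-1, 0-1000, 0-1110, 0000--, 10011-, 11000-}
Petrick residual → -00111, -01011, 1111-0
Cover = c'd'e'f + b'c'def + b'cd'ef + bde'f + bc'd'f + a'cd'e'f' + a'cdef' + a'b'c'd' + ab'c'de + abc'd'e' + abcdf'  |cover|=11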